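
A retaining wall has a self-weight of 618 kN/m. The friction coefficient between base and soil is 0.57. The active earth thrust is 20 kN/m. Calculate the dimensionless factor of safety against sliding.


Resisting force = mu * W = 0.57 * 618 = 352.26 kN/m
FOS = Resisting / Driving = 352.26 / 20
= 17.613 (dimensionless)

17.613 (dimensionless)


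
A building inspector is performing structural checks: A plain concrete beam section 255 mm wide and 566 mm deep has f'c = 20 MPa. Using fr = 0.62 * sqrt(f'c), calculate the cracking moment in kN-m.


fr = 0.62 * sqrt(20) = 0.62 * 4.4721 = 2.7727 MPa
I = 255 * 566^3 / 12 = 3853081790.0 mm^4
y_t = 283.0 mm
M_cr = fr * I / y_t = 2.7727 * 3853081790.0 / 283.0 N-mm
= 37.751 kN-m

37.751 kN-m


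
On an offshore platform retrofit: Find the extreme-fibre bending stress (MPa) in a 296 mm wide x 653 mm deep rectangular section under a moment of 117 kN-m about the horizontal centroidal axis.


I = b * h^3 / 12 = 296 * 653^3 / 12 = 6868311899.33 mm^4
y = h / 2 = 653 / 2 = 326.5 mm
M = 117 kN-m = 117000000.0 N-mm
sigma = M * y / I = 117000000.0 * 326.5 / 6868311899.33
= 5.56 MPa

5.56 MPa


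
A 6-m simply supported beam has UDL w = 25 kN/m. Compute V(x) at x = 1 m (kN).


R_A = w * L / 2 = 25 * 6 / 2 = 75.0 kN
V(x) = R_A - w * x = 75.0 - 25 * 1
= 50.0 kN

50.0 kN


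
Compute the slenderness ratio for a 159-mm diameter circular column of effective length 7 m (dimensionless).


Radius of gyration r = d / 4 = 159 / 4 = 39.75 mm
L_eff = 7000.0 mm
Slenderness ratio = L / r = 7000.0 / 39.75 = 176.1 (dimensionless)

176.1 (dimensionless)


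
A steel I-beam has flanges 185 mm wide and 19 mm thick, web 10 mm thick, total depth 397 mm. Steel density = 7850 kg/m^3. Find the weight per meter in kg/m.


A_flanges = 2 * 185 * 19 = 7030 mm^2
A_web = (397 - 2 * 19) * 10 = 3590 mm^2
A_total = 7030 + 3590 = 10620 mm^2 = 0.010620 m^2
Weight = rho * A = 7850 * 0.010620 = 83.367 kg/m

83.367 kg/m


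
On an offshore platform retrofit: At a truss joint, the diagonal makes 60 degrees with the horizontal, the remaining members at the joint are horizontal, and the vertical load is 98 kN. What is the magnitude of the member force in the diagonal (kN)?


At the joint, only the diagonal has a vertical component, so vertical equilibrium gives:
F * sin(60) = 98
F = 98 / sin(60)
= 98 / 0.866025
= 113.16 kN

113.16 kN


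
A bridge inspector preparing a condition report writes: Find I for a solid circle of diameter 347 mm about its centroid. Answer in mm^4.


r = d / 2 = 347 / 2 = 173.5 mm
I = pi * r^4 / 4 = pi * 173.5^4 / 4
= 711684976.18 mm^4

711684976.18 mm^4


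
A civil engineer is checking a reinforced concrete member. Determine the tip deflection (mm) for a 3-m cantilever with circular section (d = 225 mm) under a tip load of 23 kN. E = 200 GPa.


I = pi * d^4 / 64 = pi * 225^4 / 64 = 125805599.37 mm^4
L = 3000.0 mm, P = 23000.0 N, E = 200000.0 MPa
delta = P * L^3 / (3 * E * I)
= 23000.0 * 3000.0^3 / (3 * 200000.0 * 125805599.37)
= 8.227 mm

8.227 mm


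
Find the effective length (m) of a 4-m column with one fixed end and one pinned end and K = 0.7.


L_eff = K * L
= 0.7 * 4
= 2.8 m

2.8 m


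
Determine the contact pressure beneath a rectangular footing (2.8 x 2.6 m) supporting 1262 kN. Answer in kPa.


A = 2.8 * 2.6 = 7.28 m^2
q = P / A = 1262 / 7.28
= 173.3516 kPa

173.3516 kPa


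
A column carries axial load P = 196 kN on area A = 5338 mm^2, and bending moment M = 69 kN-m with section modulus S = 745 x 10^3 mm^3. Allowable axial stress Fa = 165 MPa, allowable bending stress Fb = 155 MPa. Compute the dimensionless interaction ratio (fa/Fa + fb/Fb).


f_a = P / A = 196000.0 / 5338 = 36.7179 MPa
f_b = M / S = 69000000.0 / 745000.0 = 92.6174 MPa
Ratio = f_a / Fa + f_b / Fb
= 36.7179 / 165 + 92.6174 / 155
= 0.8201 (dimensionless)

0.8201 (dimensionless)


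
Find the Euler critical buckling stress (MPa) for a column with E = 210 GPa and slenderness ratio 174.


sigma_cr = pi^2 * E / lambda^2
= 9.8696 * 210000.0 / 174^2
= 9.8696 * 210000.0 / 30276
= 68.4574 MPa

68.4574 MPa


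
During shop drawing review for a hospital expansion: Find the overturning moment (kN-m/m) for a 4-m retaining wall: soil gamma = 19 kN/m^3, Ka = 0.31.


Pa = 0.5 * Ka * gamma * H^2
= 0.5 * 0.31 * 19 * 4^2
= 47.12 kN/m
Arm = H / 3 = 4 / 3 = 1.3333 m
Mo = Pa * arm = Pa * H / 3 = 47.12 * 4 / 3 = 62.8267 kN-m/m

62.8267 kN-m/m


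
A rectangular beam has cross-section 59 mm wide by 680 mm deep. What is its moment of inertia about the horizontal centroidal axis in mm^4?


I = b * h^3 / 12
= 59 * 680^3 / 12
= 59 * 314432000 / 12
= 1545957333.33 mm^4

1545957333.33 mm^4


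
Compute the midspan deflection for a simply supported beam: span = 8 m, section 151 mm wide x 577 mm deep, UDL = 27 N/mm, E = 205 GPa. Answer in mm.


I = 151 * 577^3 / 12 = 2417258748.58 mm^4
L = 8000.0 mm, w = 27 N/mm, E = 205000.0 MPa
delta = 5 * w * L^4 / (384 * E * I)
= 5 * 27 * 8000.0^4 / (384 * 205000.0 * 2417258748.58)
= 2.9059 mm

2.9059 mm


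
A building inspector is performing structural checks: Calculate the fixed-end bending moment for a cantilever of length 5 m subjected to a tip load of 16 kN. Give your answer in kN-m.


For a cantilever with a point load at the free end:
M_max = P * L = 16 * 5 = 80 kN-m

80 kN-m


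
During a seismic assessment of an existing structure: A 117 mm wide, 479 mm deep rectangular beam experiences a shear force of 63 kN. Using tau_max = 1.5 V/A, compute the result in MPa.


A = b * h = 117 * 479 = 56043 mm^2
V = 63 kN = 63000.0 N
tau_max = 1.5 * V / A = 1.5 * 63000.0 / 56043
= 1.6862 MPa

1.6862 MPa


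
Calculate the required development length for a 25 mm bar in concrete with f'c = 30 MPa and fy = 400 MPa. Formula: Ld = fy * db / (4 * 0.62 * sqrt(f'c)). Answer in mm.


Ld = (fy * db) / (4 * 0.62 * sqrt(f'c))
= (400 * 25) / (4 * 0.62 * sqrt(30))
= 10000 / 13.5835
= 736.19 mm

736.19 mm


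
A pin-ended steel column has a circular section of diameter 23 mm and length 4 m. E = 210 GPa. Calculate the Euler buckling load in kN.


I = pi * d^4 / 64 = 13736.66 mm^4
L = 4000.0 mm
P_cr = pi^2 * E * I / L^2
= 9.8696 * 210000.0 * 13736.66 / 4000.0^2
= 1779.43 N = 1.7794 kN

1.7794 kN


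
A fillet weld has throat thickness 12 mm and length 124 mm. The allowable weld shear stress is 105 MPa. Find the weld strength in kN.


Strength = throat * length * allowable stress
= 12 * 124 * 105 N
= 156240 N
= 156.24 kN

156.24 kN


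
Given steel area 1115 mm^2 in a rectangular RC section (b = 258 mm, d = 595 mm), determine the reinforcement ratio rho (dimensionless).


rho = As / (b * d)
= 1115 / (258 * 595)
= 1115 / 153510
= 0.007263 (dimensionless)

0.007263 (dimensionless)


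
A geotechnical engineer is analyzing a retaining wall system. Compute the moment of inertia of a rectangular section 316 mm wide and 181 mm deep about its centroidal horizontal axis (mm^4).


I = b * h^3 / 12
= 316 * 181^3 / 12
= 316 * 5929741 / 12
= 156149846.33 mm^4

156149846.33 mm^4


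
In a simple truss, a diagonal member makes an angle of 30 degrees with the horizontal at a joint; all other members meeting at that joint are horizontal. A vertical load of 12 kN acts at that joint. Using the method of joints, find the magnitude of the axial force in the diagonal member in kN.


At the joint, only the diagonal has a vertical component, so vertical equilibrium gives:
F * sin(30) = 12
F = 12 / sin(30)
= 12 / 0.5
= 24.0 kN

24.0 kN


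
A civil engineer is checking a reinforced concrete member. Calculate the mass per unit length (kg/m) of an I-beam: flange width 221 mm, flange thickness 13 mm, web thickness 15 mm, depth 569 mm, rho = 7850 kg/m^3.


A_flanges = 2 * 221 * 13 = 5746 mm^2
A_web = (569 - 2 * 13) * 15 = 8145 mm^2
A_total = 5746 + 8145 = 13891 mm^2 = 0.013891 m^2
Weight = rho * A = 7850 * 0.013891 = 109.0443 kg/m

109.0443 kg/m


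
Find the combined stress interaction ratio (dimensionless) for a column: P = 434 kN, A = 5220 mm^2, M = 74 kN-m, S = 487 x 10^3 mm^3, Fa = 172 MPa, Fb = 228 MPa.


f_a = P / A = 434000.0 / 5220 = 83.1418 MPa
f_b = M / S = 74000000.0 / 487000.0 = 151.9507 MPa
Ratio = f_a / Fa + f_b / Fb
= 83.1418 / 172 + 151.9507 / 228
= 1.1498 (dimensionless)

1.1498 (dimensionless)


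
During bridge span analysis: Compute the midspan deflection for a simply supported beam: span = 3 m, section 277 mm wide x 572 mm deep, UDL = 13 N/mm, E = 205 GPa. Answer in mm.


I = 277 * 572^3 / 12 = 4320028474.67 mm^4
L = 3000.0 mm, w = 13 N/mm, E = 205000.0 MPa
delta = 5 * w * L^4 / (384 * E * I)
= 5 * 13 * 3000.0^4 / (384 * 205000.0 * 4320028474.67)
= 0.0155 mm

0.0155 mm


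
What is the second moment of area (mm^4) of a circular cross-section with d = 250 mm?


r = d / 2 = 250 / 2 = 125.0 mm
I = pi * r^4 / 4 = pi * 125.0^4 / 4
= 191747598.49 mm^4

191747598.49 mm^4


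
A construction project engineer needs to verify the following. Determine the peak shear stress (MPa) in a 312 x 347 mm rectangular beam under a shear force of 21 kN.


A = b * h = 312 * 347 = 108264 mm^2
V = 21 kN = 21000.0 N
tau_max = 1.5 * V / A = 1.5 * 21000.0 / 108264
= 0.291 MPa

0.291 MPa


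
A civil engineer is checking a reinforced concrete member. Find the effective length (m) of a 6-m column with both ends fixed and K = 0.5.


L_eff = K * L
= 0.5 * 6
= 3.0 m

3.0 m


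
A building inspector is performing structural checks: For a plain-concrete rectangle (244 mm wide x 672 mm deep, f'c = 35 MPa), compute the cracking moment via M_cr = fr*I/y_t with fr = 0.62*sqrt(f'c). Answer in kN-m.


fr = 0.62 * sqrt(35) = 0.62 * 5.9161 = 3.668 MPa
I = 244 * 672^3 / 12 = 6170443776.0 mm^4
y_t = 336.0 mm
M_cr = fr * I / y_t = 3.668 * 6170443776.0 / 336.0 N-mm
= 67.3601 kN-m

67.3601 kN-m


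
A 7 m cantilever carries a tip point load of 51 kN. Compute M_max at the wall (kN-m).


For a cantilever with a point load at the free end:
M_max = P * L = 51 * 7 = 357 kN-m

357 kN-m


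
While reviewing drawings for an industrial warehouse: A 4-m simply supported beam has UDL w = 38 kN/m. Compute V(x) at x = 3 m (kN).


R_A = w * L / 2 = 38 * 4 / 2 = 76.0 kN
V(x) = R_A - w * x = 76.0 - 38 * 3
= -38.0 kN

-38.0 kN


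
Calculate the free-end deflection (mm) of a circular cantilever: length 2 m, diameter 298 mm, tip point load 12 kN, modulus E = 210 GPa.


I = pi * d^4 / 64 = pi * 298^4 / 64 = 387110503.31 mm^4
L = 2000.0 mm, P = 12000.0 N, E = 210000.0 MPa
delta = P * L^3 / (3 * E * I)
= 12000.0 * 2000.0^3 / (3 * 210000.0 * 387110503.31)
= 0.3936 mm

0.3936 mm


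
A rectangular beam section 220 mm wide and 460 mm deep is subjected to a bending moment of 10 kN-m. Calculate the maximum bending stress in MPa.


I = b * h^3 / 12 = 220 * 460^3 / 12 = 1784493333.33 mm^4
y = h / 2 = 460 / 2 = 230.0 mm
M = 10 kN-m = 10000000.0 N-mm
sigma = M * y / I = 10000000.0 * 230.0 / 1784493333.33
= 1.29 MPa

1.29 MPa


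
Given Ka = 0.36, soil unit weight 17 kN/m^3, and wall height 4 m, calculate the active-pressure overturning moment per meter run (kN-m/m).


Pa = 0.5 * Ka * gamma * H^2
= 0.5 * 0.36 * 17 * 4^2
= 48.96 kN/m
Arm = H / 3 = 4 / 3 = 1.3333 m
Mo = Pa * arm = Pa * H / 3 = 48.96 * 4 / 3 = 65.28 kN-m/m

65.28 kN-m/m


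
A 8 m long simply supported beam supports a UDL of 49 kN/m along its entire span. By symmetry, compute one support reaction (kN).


Total load = w * L = 49 * 8 = 392 kN
By symmetry, each reaction R = total / 2 = 392 / 2 = 196.0 kN

196.0 kN


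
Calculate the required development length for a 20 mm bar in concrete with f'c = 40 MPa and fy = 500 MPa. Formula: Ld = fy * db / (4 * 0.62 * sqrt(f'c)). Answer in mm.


Ld = (fy * db) / (4 * 0.62 * sqrt(f'c))
= (500 * 20) / (4 * 0.62 * sqrt(40))
= 10000 / 15.6849
= 637.56 mm

637.56 mm


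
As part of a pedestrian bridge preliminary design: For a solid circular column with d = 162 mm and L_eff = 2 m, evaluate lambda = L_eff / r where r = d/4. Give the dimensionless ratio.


Radius of gyration r = d / 4 = 162 / 4 = 40.5 mm
L_eff = 2000.0 mm
Slenderness ratio = L / r = 2000.0 / 40.5 = 49.38 (dimensionless)

49.38 (dimensionless)


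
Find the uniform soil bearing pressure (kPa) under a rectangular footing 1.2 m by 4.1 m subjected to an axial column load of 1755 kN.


A = 1.2 * 4.1 = 4.92 m^2
q = P / A = 1755 / 4.92
= 356.7073 kPa

356.7073 kPa


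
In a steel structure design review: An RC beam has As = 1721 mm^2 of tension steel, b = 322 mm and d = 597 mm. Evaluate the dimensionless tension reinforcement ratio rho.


rho = As / (b * d)
= 1721 / (322 * 597)
= 1721 / 192234
= 0.008953 (dimensionless)

0.008953 (dimensionless)


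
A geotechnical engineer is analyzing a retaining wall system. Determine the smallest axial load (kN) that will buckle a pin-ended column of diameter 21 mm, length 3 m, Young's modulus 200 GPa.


I = pi * d^4 / 64 = 9546.56 mm^4
L = 3000.0 mm
P_cr = pi^2 * E * I / L^2
= 9.8696 * 200000.0 * 9546.56 / 3000.0^2
= 2093.8 N = 2.0938 kN

2.0938 kN


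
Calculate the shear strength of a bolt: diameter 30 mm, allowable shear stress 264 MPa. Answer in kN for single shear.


A = pi * d^2 / 4 = pi * 30^2 / 4 = 706.8583 mm^2
V = f_v * A / 1000 = 264 * 706.8583 / 1000
= 186.6106 kN

186.6106 kN


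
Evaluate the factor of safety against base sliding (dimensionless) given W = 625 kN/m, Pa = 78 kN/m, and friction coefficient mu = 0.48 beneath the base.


Resisting force = mu * W = 0.48 * 625 = 300.0 kN/m
FOS = Resisting / Driving = 300.0 / 78
= 3.8462 (dimensionless)

3.8462 (dimensionless)


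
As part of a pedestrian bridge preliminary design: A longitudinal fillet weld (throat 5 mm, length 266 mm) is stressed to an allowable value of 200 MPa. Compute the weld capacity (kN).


Strength = throat * length * allowable stress
= 5 * 266 * 200 N
= 266000 N
= 266.0 kN

266.0 kN


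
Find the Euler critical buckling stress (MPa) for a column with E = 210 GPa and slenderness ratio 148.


sigma_cr = pi^2 * E / lambda^2
= 9.8696 * 210000.0 / 148^2
= 9.8696 * 210000.0 / 21904
= 94.6228 MPa

94.6228 MPa


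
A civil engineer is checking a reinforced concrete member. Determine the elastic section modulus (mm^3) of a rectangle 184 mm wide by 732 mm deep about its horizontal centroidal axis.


S = b * h^2 / 6
= 184 * 732^2 / 6
= 184 * 535824 / 6
= 16431936.0 mm^3

16431936.0 mm^3


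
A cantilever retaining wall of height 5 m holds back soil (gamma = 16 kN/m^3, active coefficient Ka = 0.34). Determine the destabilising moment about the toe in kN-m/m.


Pa = 0.5 * Ka * gamma * H^2
= 0.5 * 0.34 * 16 * 5^2
= 68.0 kN/m
Arm = H / 3 = 5 / 3 = 1.6667 m
Mo = Pa * arm = Pa * H / 3 = 68.0 * 5 / 3 = 113.3333 kN-m/m

113.3333 kN-m/m


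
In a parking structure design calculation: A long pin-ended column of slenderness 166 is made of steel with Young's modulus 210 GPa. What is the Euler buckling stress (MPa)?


sigma_cr = pi^2 * E / lambda^2
= 9.8696 * 210000.0 / 166^2
= 9.8696 * 210000.0 / 27556
= 75.2147 MPa

75.2147 MPa


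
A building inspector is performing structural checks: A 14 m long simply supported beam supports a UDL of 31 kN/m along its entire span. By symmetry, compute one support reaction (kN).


Total load = w * L = 31 * 14 = 434 kN
By symmetry, each reaction R = total / 2 = 434 / 2 = 217.0 kN

217.0 kN


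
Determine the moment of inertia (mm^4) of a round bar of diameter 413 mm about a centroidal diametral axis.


r = d / 2 = 413 / 2 = 206.5 mm
I = pi * r^4 / 4 = pi * 206.5^4 / 4
= 1428137770.76 mm^4

1428137770.76 mm^4


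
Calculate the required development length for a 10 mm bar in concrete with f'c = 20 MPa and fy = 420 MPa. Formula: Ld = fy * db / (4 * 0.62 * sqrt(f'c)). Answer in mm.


Ld = (fy * db) / (4 * 0.62 * sqrt(f'c))
= (420 * 10) / (4 * 0.62 * sqrt(20))
= 4200 / 11.0909
= 378.69 mm

378.69 mm


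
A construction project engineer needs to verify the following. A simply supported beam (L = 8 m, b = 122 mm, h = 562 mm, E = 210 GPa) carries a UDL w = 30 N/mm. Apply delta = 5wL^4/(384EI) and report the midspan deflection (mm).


I = 122 * 562^3 / 12 = 1804627334.67 mm^4
L = 8000.0 mm, w = 30 N/mm, E = 210000.0 MPa
delta = 5 * w * L^4 / (384 * E * I)
= 5 * 30 * 8000.0^4 / (384 * 210000.0 * 1804627334.67)
= 4.222 mm

4.222 mm


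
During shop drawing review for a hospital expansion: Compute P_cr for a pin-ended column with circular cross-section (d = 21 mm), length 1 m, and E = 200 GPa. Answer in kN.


I = pi * d^4 / 64 = 9546.56 mm^4
L = 1000.0 mm
P_cr = pi^2 * E * I / L^2
= 9.8696 * 200000.0 * 9546.56 / 1000.0^2
= 18844.16 N = 18.8442 kN

18.8442 kN


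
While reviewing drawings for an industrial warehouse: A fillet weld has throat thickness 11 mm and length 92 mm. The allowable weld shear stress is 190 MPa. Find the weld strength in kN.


Strength = throat * length * allowable stress
= 11 * 92 * 190 N
= 192280 N
= 192.28 kN

192.28 kN


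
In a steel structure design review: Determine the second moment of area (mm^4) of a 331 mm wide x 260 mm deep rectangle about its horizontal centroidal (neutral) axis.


I = b * h^3 / 12
= 331 * 260^3 / 12
= 331 * 17576000 / 12
= 484804666.67 mm^4

484804666.67 mm^4


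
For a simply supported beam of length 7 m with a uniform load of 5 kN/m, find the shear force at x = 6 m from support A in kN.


R_A = w * L / 2 = 5 * 7 / 2 = 17.5 kN
V(x) = R_A - w * x = 17.5 - 5 * 6
= -12.5 kN

-12.5 kN


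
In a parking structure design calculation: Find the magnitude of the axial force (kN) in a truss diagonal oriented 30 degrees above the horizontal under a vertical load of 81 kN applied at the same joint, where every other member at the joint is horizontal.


At the joint, only the diagonal has a vertical component, so vertical equilibrium gives:
F * sin(30) = 81
F = 81 / sin(30)
= 81 / 0.5
= 162.0 kN

162.0 kN


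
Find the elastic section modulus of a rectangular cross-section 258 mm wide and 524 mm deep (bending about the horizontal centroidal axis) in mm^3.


S = b * h^2 / 6
= 258 * 524^2 / 6
= 258 * 274576 / 6
= 11806768.0 mm^3

11806768.0 mm^3


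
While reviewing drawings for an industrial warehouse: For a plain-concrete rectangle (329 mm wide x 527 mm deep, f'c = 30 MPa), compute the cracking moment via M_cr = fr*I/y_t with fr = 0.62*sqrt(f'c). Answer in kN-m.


fr = 0.62 * sqrt(30) = 0.62 * 5.4772 = 3.3959 MPa
I = 329 * 527^3 / 12 = 4012790600.58 mm^4
y_t = 263.5 mm
M_cr = fr * I / y_t = 3.3959 * 4012790600.58 / 263.5 N-mm
= 51.7152 kN-m

51.7152 kN-m


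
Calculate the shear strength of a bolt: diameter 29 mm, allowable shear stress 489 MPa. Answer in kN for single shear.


A = pi * d^2 / 4 = pi * 29^2 / 4 = 660.5199 mm^2
V = f_v * A / 1000 = 489 * 660.5199 / 1000
= 322.9942 kN

322.9942 kN


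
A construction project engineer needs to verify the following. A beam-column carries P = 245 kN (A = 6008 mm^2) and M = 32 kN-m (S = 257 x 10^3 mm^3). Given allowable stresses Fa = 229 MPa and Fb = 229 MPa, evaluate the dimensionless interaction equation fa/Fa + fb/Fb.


f_a = P / A = 245000.0 / 6008 = 40.779 MPa
f_b = M / S = 32000000.0 / 257000.0 = 124.5136 MPa
Ratio = f_a / Fa + f_b / Fb
= 40.779 / 229 + 124.5136 / 229
= 0.7218 (dimensionless)

0.7218 (dimensionless)


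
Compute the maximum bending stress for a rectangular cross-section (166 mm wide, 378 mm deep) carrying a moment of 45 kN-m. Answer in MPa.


I = b * h^3 / 12 = 166 * 378^3 / 12 = 747140436.0 mm^4
y = h / 2 = 378 / 2 = 189.0 mm
M = 45 kN-m = 45000000.0 N-mm
sigma = M * y / I = 45000000.0 * 189.0 / 747140436.0
= 11.38 MPa

11.38 MPa


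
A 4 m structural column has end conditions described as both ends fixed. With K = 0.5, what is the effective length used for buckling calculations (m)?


L_eff = K * L
= 0.5 * 4
= 2.0 m

2.0 m


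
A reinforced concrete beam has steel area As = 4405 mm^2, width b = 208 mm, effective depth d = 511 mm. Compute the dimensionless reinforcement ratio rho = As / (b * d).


rho = As / (b * d)
= 4405 / (208 * 511)
= 4405 / 106288
= 0.041444 (dimensionless)

0.041444 (dimensionless)


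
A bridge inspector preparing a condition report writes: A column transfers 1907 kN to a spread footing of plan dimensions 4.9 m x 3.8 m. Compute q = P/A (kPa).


A = 4.9 * 3.8 = 18.62 m^2
q = P / A = 1907 / 18.62
= 102.4168 kPa

102.4168 kPa


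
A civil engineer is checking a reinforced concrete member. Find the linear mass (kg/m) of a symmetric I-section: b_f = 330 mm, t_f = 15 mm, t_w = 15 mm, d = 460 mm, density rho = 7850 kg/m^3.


A_flanges = 2 * 330 * 15 = 9900 mm^2
A_web = (460 - 2 * 15) * 15 = 6450 mm^2
A_total = 9900 + 6450 = 16350 mm^2 = 0.016350 m^2
Weight = rho * A = 7850 * 0.016350 = 128.3475 kg/m

128.3475 kg/m


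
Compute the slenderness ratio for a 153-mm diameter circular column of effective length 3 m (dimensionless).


Radius of gyration r = d / 4 = 153 / 4 = 38.25 mm
L_eff = 3000.0 mm
Slenderness ratio = L / r = 3000.0 / 38.25 = 78.43 (dimensionless)

78.43 (dimensionless)


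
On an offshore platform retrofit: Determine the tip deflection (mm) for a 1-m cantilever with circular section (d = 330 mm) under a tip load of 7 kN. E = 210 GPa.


I = pi * d^4 / 64 = pi * 330^4 / 64 = 582137609.58 mm^4
L = 1000.0 mm, P = 7000.0 N, E = 210000.0 MPa
delta = P * L^3 / (3 * E * I)
= 7000.0 * 1000.0^3 / (3 * 210000.0 * 582137609.58)
= 0.0191 mm

0.0191 mm


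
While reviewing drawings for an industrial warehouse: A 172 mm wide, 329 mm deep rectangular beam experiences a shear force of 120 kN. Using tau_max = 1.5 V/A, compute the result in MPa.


A = b * h = 172 * 329 = 56588 mm^2
V = 120 kN = 120000.0 N
tau_max = 1.5 * V / A = 1.5 * 120000.0 / 56588
= 3.1809 MPa

3.1809 MPa


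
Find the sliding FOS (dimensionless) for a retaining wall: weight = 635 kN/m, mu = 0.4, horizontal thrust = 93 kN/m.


Resisting force = mu * W = 0.4 * 635 = 254.0 kN/m
FOS = Resisting / Driving = 254.0 / 93
= 2.7312 (dimensionless)

2.7312 (dimensionless)


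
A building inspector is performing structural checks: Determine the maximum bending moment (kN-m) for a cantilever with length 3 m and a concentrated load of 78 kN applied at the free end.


For a cantilever with a point load at the free end:
M_max = P * L = 78 * 3 = 234 kN-m

234 kN-m


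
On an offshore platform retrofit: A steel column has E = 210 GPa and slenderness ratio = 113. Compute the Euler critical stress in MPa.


sigma_cr = pi^2 * E / lambda^2
= 9.8696 * 210000.0 / 113^2
= 9.8696 * 210000.0 / 12769
= 162.3163 MPa

162.3163 MPa


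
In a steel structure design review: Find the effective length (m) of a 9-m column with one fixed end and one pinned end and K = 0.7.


L_eff = K * L
= 0.7 * 9
= 6.3 m

6.3 m


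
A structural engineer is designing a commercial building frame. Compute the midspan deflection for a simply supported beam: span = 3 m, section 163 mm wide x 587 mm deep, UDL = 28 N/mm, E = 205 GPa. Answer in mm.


I = 163 * 587^3 / 12 = 2747392207.42 mm^4
L = 3000.0 mm, w = 28 N/mm, E = 205000.0 MPa
delta = 5 * w * L^4 / (384 * E * I)
= 5 * 28 * 3000.0^4 / (384 * 205000.0 * 2747392207.42)
= 0.0524 mm

0.0524 mm


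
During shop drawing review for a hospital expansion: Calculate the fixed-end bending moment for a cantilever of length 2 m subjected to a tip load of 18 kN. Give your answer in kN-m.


For a cantilever with a point load at the free end:
M_max = P * L = 18 * 2 = 36 kN-m

36 kN-m


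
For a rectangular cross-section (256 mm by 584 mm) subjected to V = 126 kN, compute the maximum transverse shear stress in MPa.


A = b * h = 256 * 584 = 149504 mm^2
V = 126 kN = 126000.0 N
tau_max = 1.5 * V / A = 1.5 * 126000.0 / 149504
= 1.2642 MPa

1.2642 MPa


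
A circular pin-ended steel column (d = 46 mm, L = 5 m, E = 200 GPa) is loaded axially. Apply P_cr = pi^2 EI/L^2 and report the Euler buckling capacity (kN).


I = pi * d^4 / 64 = 219786.61 mm^4
L = 5000.0 mm
P_cr = pi^2 * E * I / L^2
= 9.8696 * 200000.0 * 219786.61 / 5000.0^2
= 17353.65 N = 17.3537 kN

17.3537 kN


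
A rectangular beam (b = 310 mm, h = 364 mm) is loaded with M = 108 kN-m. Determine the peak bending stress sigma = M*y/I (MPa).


I = b * h^3 / 12 = 310 * 364^3 / 12 = 1245904053.33 mm^4
y = h / 2 = 364 / 2 = 182.0 mm
M = 108 kN-m = 108000000.0 N-mm
sigma = M * y / I = 108000000.0 * 182.0 / 1245904053.33
= 15.78 MPa

15.78 MPa


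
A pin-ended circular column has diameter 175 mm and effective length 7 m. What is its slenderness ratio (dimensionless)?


Radius of gyration r = d / 4 = 175 / 4 = 43.75 mm
L_eff = 7000.0 mm
Slenderness ratio = L / r = 7000.0 / 43.75 = 160.0 (dimensionless)

160.0 (dimensionless)


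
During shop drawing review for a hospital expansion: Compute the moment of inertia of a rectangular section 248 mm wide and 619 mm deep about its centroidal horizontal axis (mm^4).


I = b * h^3 / 12
= 248 * 619^3 / 12
= 248 * 237176659 / 12
= 4901650952.67 mm^4

4901650952.67 mm^4


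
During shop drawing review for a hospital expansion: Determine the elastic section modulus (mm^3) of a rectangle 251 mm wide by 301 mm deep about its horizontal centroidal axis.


S = b * h^2 / 6
= 251 * 301^2 / 6
= 251 * 90601 / 6
= 3790141.83 mm^3

3790141.83 mm^3


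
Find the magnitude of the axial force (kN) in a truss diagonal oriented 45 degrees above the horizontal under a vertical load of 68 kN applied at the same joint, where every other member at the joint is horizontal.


At the joint, only the diagonal has a vertical component, so vertical equilibrium gives:
F * sin(45) = 68
F = 68 / sin(45)
= 68 / 0.707107
= 96.17 kN

96.17 kN


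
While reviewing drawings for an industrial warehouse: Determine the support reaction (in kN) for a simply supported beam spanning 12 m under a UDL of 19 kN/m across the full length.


Total load = w * L = 19 * 12 = 228 kN
By symmetry, each reaction R = total / 2 = 228 / 2 = 114.0 kN

114.0 kN


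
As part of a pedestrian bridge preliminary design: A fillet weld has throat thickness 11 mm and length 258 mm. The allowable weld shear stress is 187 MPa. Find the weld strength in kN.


Strength = throat * length * allowable stress
= 11 * 258 * 187 N
= 530706 N
= 530.71 kN

530.71 kN


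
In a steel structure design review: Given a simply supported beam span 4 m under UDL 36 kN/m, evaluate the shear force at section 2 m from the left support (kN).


R_A = w * L / 2 = 36 * 4 / 2 = 72.0 kN
V(x) = R_A - w * x = 72.0 - 36 * 2
= 0.0 kN

0.0 kN


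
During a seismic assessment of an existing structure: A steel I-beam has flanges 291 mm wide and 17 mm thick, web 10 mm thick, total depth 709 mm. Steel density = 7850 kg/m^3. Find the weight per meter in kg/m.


A_flanges = 2 * 291 * 17 = 9894 mm^2
A_web = (709 - 2 * 17) * 10 = 6750 mm^2
A_total = 9894 + 6750 = 16644 mm^2 = 0.016644 m^2
Weight = rho * A = 7850 * 0.016644 = 130.6554 kg/m

130.6554 kg/m


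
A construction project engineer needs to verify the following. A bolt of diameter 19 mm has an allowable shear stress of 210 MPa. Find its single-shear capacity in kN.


A = pi * d^2 / 4 = pi * 19^2 / 4 = 283.5287 mm^2
V = f_v * A / 1000 = 210 * 283.5287 / 1000
= 59.541 kN

59.541 kN


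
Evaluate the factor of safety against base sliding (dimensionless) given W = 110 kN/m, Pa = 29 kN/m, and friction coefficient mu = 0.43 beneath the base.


Resisting force = mu * W = 0.43 * 110 = 47.3 kN/m
FOS = Resisting / Driving = 47.3 / 29
= 1.631 (dimensionless)

1.631 (dimensionless)


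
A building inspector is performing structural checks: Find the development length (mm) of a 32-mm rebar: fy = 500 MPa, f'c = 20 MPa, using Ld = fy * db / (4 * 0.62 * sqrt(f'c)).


Ld = (fy * db) / (4 * 0.62 * sqrt(f'c))
= (500 * 32) / (4 * 0.62 * sqrt(20))
= 16000 / 11.0909
= 1442.62 mm

1442.62 mm


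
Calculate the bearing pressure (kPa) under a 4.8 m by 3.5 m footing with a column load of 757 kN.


A = 4.8 * 3.5 = 16.8 m^2
q = P / A = 757 / 16.8
= 45.0595 kPa

45.0595 kPa


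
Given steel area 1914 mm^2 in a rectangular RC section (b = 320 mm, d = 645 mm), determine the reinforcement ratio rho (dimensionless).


rho = As / (b * d)
= 1914 / (320 * 645)
= 1914 / 206400
= 0.009273 (dimensionless)

0.009273 (dimensionless)


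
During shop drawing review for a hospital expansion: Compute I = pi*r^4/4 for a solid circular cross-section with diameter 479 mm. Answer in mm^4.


r = d / 2 = 479 / 2 = 239.5 mm
I = pi * r^4 / 4 = pi * 239.5^4 / 4
= 2584115686.37 mm^4

2584115686.37 mm^4


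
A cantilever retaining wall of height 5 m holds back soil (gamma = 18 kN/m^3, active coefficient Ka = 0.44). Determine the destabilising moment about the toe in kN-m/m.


Pa = 0.5 * Ka * gamma * H^2
= 0.5 * 0.44 * 18 * 5^2
= 99.0 kN/m
Arm = H / 3 = 5 / 3 = 1.6667 m
Mo = Pa * arm = Pa * H / 3 = 99.0 * 5 / 3 = 165.0 kN-m/m

165.0 kN-m/m


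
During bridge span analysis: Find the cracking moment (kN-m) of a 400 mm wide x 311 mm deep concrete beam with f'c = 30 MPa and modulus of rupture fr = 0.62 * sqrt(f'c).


fr = 0.62 * sqrt(30) = 0.62 * 5.4772 = 3.3959 MPa
I = 400 * 311^3 / 12 = 1002674366.67 mm^4
y_t = 155.5 mm
M_cr = fr * I / y_t = 3.3959 * 1002674366.67 / 155.5 N-mm
= 21.8969 kN-m

21.8969 kN-m


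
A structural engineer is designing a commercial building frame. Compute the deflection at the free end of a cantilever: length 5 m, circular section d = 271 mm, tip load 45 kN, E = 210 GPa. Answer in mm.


I = pi * d^4 / 64 = pi * 271^4 / 64 = 264756762.74 mm^4
L = 5000.0 mm, P = 45000.0 N, E = 210000.0 MPa
delta = P * L^3 / (3 * E * I)
= 45000.0 * 5000.0^3 / (3 * 210000.0 * 264756762.74)
= 33.7237 mm

33.7237 mm


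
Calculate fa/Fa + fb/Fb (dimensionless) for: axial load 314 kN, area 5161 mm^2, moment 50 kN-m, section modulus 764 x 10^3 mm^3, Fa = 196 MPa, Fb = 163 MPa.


f_a = P / A = 314000.0 / 5161 = 60.8409 MPa
f_b = M / S = 50000000.0 / 764000.0 = 65.445 MPa
Ratio = f_a / Fa + f_b / Fb
= 60.8409 / 196 + 65.445 / 163
= 0.7119 (dimensionless)

0.7119 (dimensionless)


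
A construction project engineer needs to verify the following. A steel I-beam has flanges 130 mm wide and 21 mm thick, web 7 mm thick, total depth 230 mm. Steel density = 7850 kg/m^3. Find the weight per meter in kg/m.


A_flanges = 2 * 130 * 21 = 5460 mm^2
A_web = (230 - 2 * 21) * 7 = 1316 mm^2
A_total = 5460 + 1316 = 6776 mm^2 = 0.006776 m^2
Weight = rho * A = 7850 * 0.006776 = 53.1916 kg/m

53.1916 kg/m


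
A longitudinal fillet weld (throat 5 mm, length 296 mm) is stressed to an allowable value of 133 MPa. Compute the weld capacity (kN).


Strength = throat * length * allowable stress
= 5 * 296 * 133 N
= 196840 N
= 196.84 kN

196.84 kN


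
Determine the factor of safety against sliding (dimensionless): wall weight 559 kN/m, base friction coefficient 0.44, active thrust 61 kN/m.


Resisting force = mu * W = 0.44 * 559 = 245.96 kN/m
FOS = Resisting / Driving = 245.96 / 61
= 4.0321 (dimensionless)

4.0321 (dimensionless)


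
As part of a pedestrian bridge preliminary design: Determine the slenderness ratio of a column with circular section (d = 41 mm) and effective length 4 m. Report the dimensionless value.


Radius of gyration r = d / 4 = 41 / 4 = 10.25 mm
L_eff = 4000.0 mm
Slenderness ratio = L / r = 4000.0 / 10.25 = 390.24 (dimensionless)

390.24 (dimensionless)


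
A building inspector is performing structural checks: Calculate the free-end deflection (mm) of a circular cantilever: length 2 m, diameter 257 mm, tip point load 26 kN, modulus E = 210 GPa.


I = pi * d^4 / 64 = pi * 257^4 / 64 = 214142265.05 mm^4
L = 2000.0 mm, P = 26000.0 N, E = 210000.0 MPa
delta = P * L^3 / (3 * E * I)
= 26000.0 * 2000.0^3 / (3 * 210000.0 * 214142265.05)
= 1.5418 mm

1.5418 mm


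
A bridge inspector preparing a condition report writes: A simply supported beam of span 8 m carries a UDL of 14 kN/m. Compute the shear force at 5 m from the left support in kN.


R_A = w * L / 2 = 14 * 8 / 2 = 56.0 kN
V(x) = R_A - w * x = 56.0 - 14 * 5
= -14.0 kN

-14.0 kN


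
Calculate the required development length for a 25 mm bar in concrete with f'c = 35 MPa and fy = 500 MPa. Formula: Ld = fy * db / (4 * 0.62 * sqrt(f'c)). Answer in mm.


Ld = (fy * db) / (4 * 0.62 * sqrt(f'c))
= (500 * 25) / (4 * 0.62 * sqrt(35))
= 12500 / 14.6719
= 851.97 mm

851.97 mm


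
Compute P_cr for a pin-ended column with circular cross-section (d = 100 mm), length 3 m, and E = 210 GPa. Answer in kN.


I = pi * d^4 / 64 = 4908738.52 mm^4
L = 3000.0 mm
P_cr = pi^2 * E * I / L^2
= 9.8696 * 210000.0 * 4908738.52 / 3000.0^2
= 1130437.17 N = 1130.4372 kN

1130.4372 kN


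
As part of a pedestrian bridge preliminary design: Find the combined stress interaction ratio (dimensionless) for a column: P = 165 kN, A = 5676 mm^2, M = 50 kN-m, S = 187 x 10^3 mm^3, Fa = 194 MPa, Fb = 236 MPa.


f_a = P / A = 165000.0 / 5676 = 29.0698 MPa
f_b = M / S = 50000000.0 / 187000.0 = 267.3797 MPa
Ratio = f_a / Fa + f_b / Fb
= 29.0698 / 194 + 267.3797 / 236
= 1.2828 (dimensionless)

1.2828 (dimensionless)


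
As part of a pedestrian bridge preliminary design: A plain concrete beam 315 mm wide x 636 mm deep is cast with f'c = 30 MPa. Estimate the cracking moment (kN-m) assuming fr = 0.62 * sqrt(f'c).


fr = 0.62 * sqrt(30) = 0.62 * 5.4772 = 3.3959 MPa
I = 315 * 636^3 / 12 = 6753060720.0 mm^4
y_t = 318.0 mm
M_cr = fr * I / y_t = 3.3959 * 6753060720.0 / 318.0 N-mm
= 72.115 kN-m

72.115 kN-m


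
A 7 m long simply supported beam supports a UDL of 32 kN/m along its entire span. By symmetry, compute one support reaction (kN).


Total load = w * L = 32 * 7 = 224 kN
By symmetry, each reaction R = total / 2 = 224 / 2 = 112.0 kN

112.0 kN


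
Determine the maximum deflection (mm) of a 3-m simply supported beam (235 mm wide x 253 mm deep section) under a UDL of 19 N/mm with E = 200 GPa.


I = 235 * 253^3 / 12 = 317137924.58 mm^4
L = 3000.0 mm, w = 19 N/mm, E = 200000.0 MPa
delta = 5 * w * L^4 / (384 * E * I)
= 5 * 19 * 3000.0^4 / (384 * 200000.0 * 317137924.58)
= 0.3159 mm

0.3159 mm


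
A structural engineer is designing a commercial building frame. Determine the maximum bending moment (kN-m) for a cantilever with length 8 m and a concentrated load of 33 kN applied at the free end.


For a cantilever with a point load at the free end:
M_max = P * L = 33 * 8 = 264 kN-m

264 kN-m


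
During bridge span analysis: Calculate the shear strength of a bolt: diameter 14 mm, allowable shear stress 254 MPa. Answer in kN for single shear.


A = pi * d^2 / 4 = pi * 14^2 / 4 = 153.938 mm^2
V = f_v * A / 1000 = 254 * 153.938 / 1000
= 39.1003 kN

39.1003 kN


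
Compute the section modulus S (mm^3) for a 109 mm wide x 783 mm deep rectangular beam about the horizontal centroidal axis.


S = b * h^2 / 6
= 109 * 783^2 / 6
= 109 * 613089 / 6
= 11137783.5 mm^3

11137783.5 mm^3


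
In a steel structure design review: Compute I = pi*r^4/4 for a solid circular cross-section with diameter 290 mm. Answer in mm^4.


r = d / 2 = 290 / 2 = 145.0 mm
I = pi * r^4 / 4 = pi * 145.0^4 / 4
= 347185749.0 mm^4

347185749.0 mm^4


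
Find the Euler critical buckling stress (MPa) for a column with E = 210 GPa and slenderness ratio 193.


sigma_cr = pi^2 * E / lambda^2
= 9.8696 * 210000.0 / 193^2
= 9.8696 * 210000.0 / 37249
= 55.6422 MPa

55.6422 MPa


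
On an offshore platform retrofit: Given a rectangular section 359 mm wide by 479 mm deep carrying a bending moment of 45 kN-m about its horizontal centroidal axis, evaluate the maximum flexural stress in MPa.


I = b * h^3 / 12 = 359 * 479^3 / 12 = 3287908650.08 mm^4
y = h / 2 = 479 / 2 = 239.5 mm
M = 45 kN-m = 45000000.0 N-mm
sigma = M * y / I = 45000000.0 * 239.5 / 3287908650.08
= 3.28 MPa

3.28 MPa


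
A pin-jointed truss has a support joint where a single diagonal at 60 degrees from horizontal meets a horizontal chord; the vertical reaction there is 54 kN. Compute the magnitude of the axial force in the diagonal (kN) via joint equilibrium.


At the joint, only the diagonal has a vertical component, so vertical equilibrium gives:
F * sin(60) = 54
F = 54 / sin(60)
= 54 / 0.866025
= 62.35 kN

62.35 kN


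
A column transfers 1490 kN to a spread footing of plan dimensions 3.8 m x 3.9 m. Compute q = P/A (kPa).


A = 3.8 * 3.9 = 14.82 m^2
q = P / A = 1490 / 14.82
= 100.5398 kPa

100.5398 kPa


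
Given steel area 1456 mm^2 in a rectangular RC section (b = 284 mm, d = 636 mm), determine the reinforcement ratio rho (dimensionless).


rho = As / (b * d)
= 1456 / (284 * 636)
= 1456 / 180624
= 0.008061 (dimensionless)

0.008061 (dimensionless)


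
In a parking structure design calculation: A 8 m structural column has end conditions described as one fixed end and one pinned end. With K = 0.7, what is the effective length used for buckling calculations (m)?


L_eff = K * L
= 0.7 * 8
= 5.6 m

5.6 m


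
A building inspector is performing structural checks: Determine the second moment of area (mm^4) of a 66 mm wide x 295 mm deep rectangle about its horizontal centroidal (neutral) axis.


I = b * h^3 / 12
= 66 * 295^3 / 12
= 66 * 25672375 / 12
= 141198062.5 mm^4

141198062.5 mm^4


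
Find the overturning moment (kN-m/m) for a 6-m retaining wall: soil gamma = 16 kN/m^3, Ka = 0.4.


Pa = 0.5 * Ka * gamma * H^2
= 0.5 * 0.4 * 16 * 6^2
= 115.2 kN/m
Arm = H / 3 = 6 / 3 = 2.0 m
Mo = Pa * arm = Pa * H / 3 = 115.2 * 6 / 3 = 230.4 kN-m/m

230.4 kN-m/m


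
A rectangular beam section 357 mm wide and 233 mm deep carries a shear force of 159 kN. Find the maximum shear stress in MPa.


A = b * h = 357 * 233 = 83181 mm^2
V = 159 kN = 159000.0 N
tau_max = 1.5 * V / A = 1.5 * 159000.0 / 83181
= 2.8672 MPa

2.8672 MPa


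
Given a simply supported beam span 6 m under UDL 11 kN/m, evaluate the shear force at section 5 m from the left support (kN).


R_A = w * L / 2 = 11 * 6 / 2 = 33.0 kN
V(x) = R_A - w * x = 33.0 - 11 * 5
= -22.0 kN

-22.0 kN


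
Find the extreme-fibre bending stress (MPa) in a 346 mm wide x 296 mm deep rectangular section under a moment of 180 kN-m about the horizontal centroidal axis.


I = b * h^3 / 12 = 346 * 296^3 / 12 = 747773354.67 mm^4
y = h / 2 = 296 / 2 = 148.0 mm
M = 180 kN-m = 180000000.0 N-mm
sigma = M * y / I = 180000000.0 * 148.0 / 747773354.67
= 35.63 MPa

35.63 MPa


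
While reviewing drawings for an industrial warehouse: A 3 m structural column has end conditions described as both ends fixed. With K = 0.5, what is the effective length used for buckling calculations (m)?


L_eff = K * L
= 0.5 * 3
= 1.5 m

1.5 m


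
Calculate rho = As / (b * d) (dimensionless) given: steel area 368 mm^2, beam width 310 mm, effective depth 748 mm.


rho = As / (b * d)
= 368 / (310 * 748)
= 368 / 231880
= 0.001587 (dimensionless)

0.001587 (dimensionless)


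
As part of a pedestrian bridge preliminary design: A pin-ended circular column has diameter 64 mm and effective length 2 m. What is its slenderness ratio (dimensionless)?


Radius of gyration r = d / 4 = 64 / 4 = 16.0 mm
L_eff = 2000.0 mm
Slenderness ratio = L / r = 2000.0 / 16.0 = 125.0 (dimensionless)

125.0 (dimensionless)


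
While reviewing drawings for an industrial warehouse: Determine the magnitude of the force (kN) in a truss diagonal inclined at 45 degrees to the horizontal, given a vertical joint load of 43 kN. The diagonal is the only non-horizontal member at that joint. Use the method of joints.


At the joint, only the diagonal has a vertical component, so vertical equilibrium gives:
F * sin(45) = 43
F = 43 / sin(45)
= 43 / 0.707107
= 60.81 kN

60.81 kN


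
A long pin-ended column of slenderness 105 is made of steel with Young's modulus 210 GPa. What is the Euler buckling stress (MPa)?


sigma_cr = pi^2 * E / lambda^2
= 9.8696 * 210000.0 / 105^2
= 9.8696 * 210000.0 / 11025
= 187.9925 MPa

187.9925 MPa
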